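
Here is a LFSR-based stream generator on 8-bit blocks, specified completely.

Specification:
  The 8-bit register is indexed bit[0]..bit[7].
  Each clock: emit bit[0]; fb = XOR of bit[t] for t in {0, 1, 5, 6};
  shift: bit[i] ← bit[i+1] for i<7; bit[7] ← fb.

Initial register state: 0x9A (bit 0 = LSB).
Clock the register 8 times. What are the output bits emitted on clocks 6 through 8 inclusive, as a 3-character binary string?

reg_0 = 0x9A
clock 1: out=0, reg = 0xCD
clock 2: out=1, reg = 0x66
clock 3: out=0, reg = 0xB3
clock 4: out=1, reg = 0xD9
clock 5: out=1, reg = 0x6C
clock 6: out=0, reg = 0x36
clock 7: out=0, reg = 0x1B
clock 8: out=1, reg = 0x0D

001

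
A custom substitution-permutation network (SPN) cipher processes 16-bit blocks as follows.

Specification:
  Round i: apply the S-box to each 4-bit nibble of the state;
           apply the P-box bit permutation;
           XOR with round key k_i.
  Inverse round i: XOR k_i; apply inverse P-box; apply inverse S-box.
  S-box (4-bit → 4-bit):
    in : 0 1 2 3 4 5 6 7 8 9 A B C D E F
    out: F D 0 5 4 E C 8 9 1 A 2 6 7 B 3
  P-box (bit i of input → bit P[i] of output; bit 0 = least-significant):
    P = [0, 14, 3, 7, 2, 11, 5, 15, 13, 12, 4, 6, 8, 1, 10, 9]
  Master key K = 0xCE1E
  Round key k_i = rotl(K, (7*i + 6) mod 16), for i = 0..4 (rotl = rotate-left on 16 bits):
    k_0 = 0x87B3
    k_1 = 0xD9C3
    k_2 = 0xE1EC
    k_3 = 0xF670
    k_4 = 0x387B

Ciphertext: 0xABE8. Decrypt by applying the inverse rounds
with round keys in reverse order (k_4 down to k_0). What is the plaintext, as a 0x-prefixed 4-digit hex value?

0x04C5

s_0 = ciphertext = 0xABE8
s_1 = InvRound(s_0, k_4) = 0xEC78
s_2 = InvRound(s_1, k_3) = 0x7BB4
s_3 = InvRound(s_2, k_2) = 0x75A4
s_4 = InvRound(s_3, k_1) = 0xC809
s_5 = InvRound(s_4, k_0) = 0x04C5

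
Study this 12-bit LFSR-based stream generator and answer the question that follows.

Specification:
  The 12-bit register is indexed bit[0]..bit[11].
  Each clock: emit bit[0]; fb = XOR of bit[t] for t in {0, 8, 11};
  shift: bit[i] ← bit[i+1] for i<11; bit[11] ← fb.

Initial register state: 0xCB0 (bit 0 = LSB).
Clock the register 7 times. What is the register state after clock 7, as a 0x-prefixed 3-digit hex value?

0xF79

reg_0 = 0xCB0
clock 1: out=0, reg = 0xE58
clock 2: out=0, reg = 0xF2C
clock 3: out=0, reg = 0x796
clock 4: out=0, reg = 0xBCB
clock 5: out=1, reg = 0xDE5
clock 6: out=1, reg = 0xEF2
clock 7: out=0, reg = 0xF79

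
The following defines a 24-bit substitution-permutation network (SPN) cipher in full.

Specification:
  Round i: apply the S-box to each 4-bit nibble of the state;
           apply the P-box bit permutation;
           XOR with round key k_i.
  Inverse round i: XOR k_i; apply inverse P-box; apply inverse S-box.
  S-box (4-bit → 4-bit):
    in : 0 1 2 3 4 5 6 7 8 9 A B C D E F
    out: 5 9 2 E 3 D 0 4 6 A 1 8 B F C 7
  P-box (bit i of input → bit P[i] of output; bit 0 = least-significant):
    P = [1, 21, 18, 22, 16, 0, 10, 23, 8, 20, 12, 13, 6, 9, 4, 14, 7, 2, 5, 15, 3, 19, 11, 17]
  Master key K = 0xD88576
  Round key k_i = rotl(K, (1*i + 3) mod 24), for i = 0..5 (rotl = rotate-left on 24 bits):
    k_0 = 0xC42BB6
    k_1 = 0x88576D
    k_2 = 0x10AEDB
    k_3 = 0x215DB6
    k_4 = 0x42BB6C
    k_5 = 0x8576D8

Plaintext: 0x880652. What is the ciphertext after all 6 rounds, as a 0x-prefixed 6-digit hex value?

s_0 = plaintext = 0x880652
s_1 = Round(s_0, k_0) = 0x6D27C2
s_2 = Round(s_1, k_1) = 0x29C5C8
s_3 = Round(s_2, k_2) = 0xBD5D9E
s_4 = Round(s_3, k_3) = 0xF7AC43
s_5 = Round(s_4, k_4) = 0x3F9205
s_6 = Round(s_5, k_5) = 0xDA387E

0xDA387E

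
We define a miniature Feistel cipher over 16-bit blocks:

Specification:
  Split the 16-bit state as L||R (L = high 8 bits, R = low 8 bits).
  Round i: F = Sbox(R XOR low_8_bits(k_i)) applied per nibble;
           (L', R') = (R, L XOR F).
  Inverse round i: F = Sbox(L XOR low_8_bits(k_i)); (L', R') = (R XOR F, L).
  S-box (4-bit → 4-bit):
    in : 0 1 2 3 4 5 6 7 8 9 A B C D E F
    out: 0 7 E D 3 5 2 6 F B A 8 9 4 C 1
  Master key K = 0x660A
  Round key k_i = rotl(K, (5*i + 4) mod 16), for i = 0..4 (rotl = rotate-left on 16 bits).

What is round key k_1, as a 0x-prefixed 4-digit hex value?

0x14CC

K = 0x660A
k_0 = rotl(K, (5*0+4) mod 16) = rotl(K, 4) = 0x60A6
k_1 = rotl(K, (5*1+4) mod 16) = rotl(K, 9) = 0x14CC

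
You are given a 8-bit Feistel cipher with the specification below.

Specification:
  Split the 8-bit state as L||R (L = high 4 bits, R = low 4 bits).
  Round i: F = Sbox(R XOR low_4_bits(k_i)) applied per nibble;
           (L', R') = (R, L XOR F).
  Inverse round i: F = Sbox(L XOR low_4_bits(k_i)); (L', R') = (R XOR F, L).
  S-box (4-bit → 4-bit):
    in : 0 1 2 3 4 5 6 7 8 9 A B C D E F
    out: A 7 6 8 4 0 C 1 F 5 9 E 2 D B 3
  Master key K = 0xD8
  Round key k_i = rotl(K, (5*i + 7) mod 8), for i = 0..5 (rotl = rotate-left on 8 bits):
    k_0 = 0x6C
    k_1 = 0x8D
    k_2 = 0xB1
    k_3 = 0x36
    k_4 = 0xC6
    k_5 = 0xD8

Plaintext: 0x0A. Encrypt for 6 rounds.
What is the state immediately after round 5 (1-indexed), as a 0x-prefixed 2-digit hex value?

s_0 = plaintext = 0x0A
s_1 = Round(s_0, k_0) = 0xAC
s_2 = Round(s_1, k_1) = 0xCD
s_3 = Round(s_2, k_2) = 0xDE
s_4 = Round(s_3, k_3) = 0xE2
s_5 = Round(s_4, k_4) = 0x2A
s_6 = Round(s_5, k_5) = 0xA4

0x2A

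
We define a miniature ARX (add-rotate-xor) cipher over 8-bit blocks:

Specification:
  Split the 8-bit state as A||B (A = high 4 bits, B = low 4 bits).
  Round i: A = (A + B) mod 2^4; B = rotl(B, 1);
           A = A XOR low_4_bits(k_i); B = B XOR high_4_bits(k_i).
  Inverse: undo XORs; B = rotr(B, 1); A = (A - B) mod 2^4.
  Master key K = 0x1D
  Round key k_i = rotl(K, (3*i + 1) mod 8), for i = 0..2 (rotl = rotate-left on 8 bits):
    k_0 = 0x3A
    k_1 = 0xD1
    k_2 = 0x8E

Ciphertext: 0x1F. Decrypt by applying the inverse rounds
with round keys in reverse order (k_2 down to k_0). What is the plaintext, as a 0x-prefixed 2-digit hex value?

s_0 = ciphertext = 0x1F
s_1 = InvRound(s_0, k_2) = 0x4B
s_2 = InvRound(s_1, k_1) = 0x23
s_3 = InvRound(s_2, k_0) = 0x80

0x80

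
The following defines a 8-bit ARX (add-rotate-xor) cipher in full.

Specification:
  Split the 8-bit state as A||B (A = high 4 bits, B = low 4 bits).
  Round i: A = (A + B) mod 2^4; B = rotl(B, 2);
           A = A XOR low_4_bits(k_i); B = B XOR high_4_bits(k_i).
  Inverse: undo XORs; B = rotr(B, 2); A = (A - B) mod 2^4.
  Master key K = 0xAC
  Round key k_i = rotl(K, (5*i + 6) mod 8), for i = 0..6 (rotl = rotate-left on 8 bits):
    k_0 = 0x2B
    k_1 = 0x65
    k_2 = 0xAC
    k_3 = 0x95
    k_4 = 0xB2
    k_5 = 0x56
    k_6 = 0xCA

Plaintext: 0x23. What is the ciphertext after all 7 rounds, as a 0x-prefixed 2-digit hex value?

s_0 = plaintext = 0x23
s_1 = Round(s_0, k_0) = 0xEE
s_2 = Round(s_1, k_1) = 0x9D
s_3 = Round(s_2, k_2) = 0xAD
s_4 = Round(s_3, k_3) = 0x2E
s_5 = Round(s_4, k_4) = 0x20
s_6 = Round(s_5, k_5) = 0x45
s_7 = Round(s_6, k_6) = 0x39

0x39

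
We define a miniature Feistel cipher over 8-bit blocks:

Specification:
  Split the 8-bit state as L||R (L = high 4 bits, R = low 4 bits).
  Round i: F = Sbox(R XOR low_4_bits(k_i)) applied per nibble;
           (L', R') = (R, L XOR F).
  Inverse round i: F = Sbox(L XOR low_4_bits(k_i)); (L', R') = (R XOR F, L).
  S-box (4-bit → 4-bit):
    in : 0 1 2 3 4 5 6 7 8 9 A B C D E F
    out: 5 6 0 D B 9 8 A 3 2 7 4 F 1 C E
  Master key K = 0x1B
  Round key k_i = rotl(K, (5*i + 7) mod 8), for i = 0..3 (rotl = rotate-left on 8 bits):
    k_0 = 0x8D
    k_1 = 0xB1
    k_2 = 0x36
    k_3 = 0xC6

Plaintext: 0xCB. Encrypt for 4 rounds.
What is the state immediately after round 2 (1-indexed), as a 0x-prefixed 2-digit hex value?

s_0 = plaintext = 0xCB
s_1 = Round(s_0, k_0) = 0xB4
s_2 = Round(s_1, k_1) = 0x42
s_3 = Round(s_2, k_2) = 0x2F
s_4 = Round(s_3, k_3) = 0xF0

0x42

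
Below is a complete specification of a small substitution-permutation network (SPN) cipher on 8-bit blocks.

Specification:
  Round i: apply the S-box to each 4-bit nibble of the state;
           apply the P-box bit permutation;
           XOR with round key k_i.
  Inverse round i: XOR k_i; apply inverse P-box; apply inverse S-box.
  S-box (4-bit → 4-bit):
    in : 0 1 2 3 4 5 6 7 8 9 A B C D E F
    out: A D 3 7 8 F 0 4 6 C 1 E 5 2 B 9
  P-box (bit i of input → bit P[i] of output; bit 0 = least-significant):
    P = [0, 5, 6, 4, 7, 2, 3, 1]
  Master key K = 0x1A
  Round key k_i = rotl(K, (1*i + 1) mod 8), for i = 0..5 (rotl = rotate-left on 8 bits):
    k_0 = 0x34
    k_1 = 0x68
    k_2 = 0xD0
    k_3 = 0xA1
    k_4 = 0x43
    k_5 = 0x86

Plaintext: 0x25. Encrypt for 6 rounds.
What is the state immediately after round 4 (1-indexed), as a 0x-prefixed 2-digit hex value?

s_0 = plaintext = 0x25
s_1 = Round(s_0, k_0) = 0xC1
s_2 = Round(s_1, k_1) = 0xB1
s_3 = Round(s_2, k_2) = 0x8F
s_4 = Round(s_3, k_3) = 0xBC
s_5 = Round(s_4, k_4) = 0x0C
s_6 = Round(s_5, k_5) = 0xC1

0xBC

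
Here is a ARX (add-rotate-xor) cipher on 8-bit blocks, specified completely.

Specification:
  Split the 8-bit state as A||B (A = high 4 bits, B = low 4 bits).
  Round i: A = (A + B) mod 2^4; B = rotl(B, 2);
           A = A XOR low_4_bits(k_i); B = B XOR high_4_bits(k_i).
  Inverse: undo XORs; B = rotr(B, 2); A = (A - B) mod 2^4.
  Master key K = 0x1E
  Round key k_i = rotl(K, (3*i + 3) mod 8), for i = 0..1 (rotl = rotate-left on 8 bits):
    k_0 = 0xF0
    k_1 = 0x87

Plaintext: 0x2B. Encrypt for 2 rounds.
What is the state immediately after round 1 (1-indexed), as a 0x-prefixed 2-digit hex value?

0xD1

s_0 = plaintext = 0x2B
s_1 = Round(s_0, k_0) = 0xD1
s_2 = Round(s_1, k_1) = 0x9C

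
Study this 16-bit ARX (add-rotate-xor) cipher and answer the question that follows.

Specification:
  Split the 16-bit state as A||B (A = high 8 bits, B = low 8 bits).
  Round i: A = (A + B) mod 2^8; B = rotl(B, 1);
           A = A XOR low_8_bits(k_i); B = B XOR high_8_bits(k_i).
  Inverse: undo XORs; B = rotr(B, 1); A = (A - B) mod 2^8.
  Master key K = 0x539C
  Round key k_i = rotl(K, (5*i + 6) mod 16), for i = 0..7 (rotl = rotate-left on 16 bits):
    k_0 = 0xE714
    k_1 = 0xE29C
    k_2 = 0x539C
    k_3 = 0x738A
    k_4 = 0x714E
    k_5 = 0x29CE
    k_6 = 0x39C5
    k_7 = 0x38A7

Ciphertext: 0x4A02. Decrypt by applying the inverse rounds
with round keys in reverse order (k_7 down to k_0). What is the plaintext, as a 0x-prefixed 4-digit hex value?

s_0 = ciphertext = 0x4A02
s_1 = InvRound(s_0, k_7) = 0xD01D
s_2 = InvRound(s_1, k_6) = 0x0312
s_3 = InvRound(s_2, k_5) = 0x309D
s_4 = InvRound(s_3, k_4) = 0x0876
s_5 = InvRound(s_4, k_3) = 0x0082
s_6 = InvRound(s_5, k_2) = 0xB4E8
s_7 = InvRound(s_6, k_1) = 0x2305
s_8 = InvRound(s_7, k_0) = 0xC671

0xC671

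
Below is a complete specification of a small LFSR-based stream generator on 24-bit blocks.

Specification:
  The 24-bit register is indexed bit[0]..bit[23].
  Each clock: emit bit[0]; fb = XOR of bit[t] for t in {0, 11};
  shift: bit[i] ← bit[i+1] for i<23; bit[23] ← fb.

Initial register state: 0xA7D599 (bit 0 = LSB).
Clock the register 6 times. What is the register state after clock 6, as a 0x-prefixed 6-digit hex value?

reg_0 = 0xA7D599
clock 1: out=1, reg = 0xD3EACC
clock 2: out=0, reg = 0xE9F566
clock 3: out=0, reg = 0x74FAB3
clock 4: out=1, reg = 0x3A7D59
clock 5: out=1, reg = 0x1D3EAC
clock 6: out=0, reg = 0x8E9F56

0x8E9F56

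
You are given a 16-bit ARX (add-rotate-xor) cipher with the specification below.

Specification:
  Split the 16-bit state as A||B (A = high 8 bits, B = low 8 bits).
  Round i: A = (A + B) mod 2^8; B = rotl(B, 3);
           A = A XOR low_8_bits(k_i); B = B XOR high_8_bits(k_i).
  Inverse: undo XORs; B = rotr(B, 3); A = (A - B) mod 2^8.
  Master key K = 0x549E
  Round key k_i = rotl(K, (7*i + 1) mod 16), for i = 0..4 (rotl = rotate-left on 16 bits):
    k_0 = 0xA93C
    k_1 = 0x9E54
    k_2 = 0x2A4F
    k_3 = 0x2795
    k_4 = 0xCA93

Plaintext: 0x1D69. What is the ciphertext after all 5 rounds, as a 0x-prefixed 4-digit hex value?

s_0 = plaintext = 0x1D69
s_1 = Round(s_0, k_0) = 0xBAE2
s_2 = Round(s_1, k_1) = 0xC889
s_3 = Round(s_2, k_2) = 0x1E66
s_4 = Round(s_3, k_3) = 0x1114
s_5 = Round(s_4, k_4) = 0xB66A

0xB66A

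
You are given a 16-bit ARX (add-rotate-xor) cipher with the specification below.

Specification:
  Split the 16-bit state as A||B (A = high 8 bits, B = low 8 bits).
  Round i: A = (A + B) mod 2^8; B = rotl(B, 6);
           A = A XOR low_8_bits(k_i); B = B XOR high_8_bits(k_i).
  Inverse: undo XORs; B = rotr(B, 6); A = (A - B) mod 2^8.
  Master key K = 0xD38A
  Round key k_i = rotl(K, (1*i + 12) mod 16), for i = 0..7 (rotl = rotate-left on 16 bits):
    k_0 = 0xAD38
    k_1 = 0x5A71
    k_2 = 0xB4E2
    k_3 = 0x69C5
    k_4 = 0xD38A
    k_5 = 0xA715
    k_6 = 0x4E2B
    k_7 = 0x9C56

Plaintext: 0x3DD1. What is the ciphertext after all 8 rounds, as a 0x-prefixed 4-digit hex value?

s_0 = plaintext = 0x3DD1
s_1 = Round(s_0, k_0) = 0x36D9
s_2 = Round(s_1, k_1) = 0x7E2C
s_3 = Round(s_2, k_2) = 0x48BF
s_4 = Round(s_3, k_3) = 0xC286
s_5 = Round(s_4, k_4) = 0xC272
s_6 = Round(s_5, k_5) = 0x213B
s_7 = Round(s_6, k_6) = 0x7780
s_8 = Round(s_7, k_7) = 0xA1BC

0xA1BC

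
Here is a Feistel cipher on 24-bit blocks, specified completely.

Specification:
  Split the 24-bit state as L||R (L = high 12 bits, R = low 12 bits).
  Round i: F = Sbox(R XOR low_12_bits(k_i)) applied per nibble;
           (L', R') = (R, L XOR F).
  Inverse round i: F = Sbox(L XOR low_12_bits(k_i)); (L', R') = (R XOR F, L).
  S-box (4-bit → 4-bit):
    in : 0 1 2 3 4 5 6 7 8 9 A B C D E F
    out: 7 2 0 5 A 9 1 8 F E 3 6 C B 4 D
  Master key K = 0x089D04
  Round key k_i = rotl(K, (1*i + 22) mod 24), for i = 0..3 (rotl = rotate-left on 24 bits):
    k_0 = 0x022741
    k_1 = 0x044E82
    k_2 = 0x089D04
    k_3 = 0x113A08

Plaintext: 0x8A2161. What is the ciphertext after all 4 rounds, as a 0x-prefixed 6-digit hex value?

0x3BE708

s_0 = plaintext = 0x8A2161
s_1 = Round(s_0, k_0) = 0x1619A5
s_2 = Round(s_1, k_1) = 0x9A5969
s_3 = Round(s_2, k_2) = 0x9693BE
s_4 = Round(s_3, k_3) = 0x3BE708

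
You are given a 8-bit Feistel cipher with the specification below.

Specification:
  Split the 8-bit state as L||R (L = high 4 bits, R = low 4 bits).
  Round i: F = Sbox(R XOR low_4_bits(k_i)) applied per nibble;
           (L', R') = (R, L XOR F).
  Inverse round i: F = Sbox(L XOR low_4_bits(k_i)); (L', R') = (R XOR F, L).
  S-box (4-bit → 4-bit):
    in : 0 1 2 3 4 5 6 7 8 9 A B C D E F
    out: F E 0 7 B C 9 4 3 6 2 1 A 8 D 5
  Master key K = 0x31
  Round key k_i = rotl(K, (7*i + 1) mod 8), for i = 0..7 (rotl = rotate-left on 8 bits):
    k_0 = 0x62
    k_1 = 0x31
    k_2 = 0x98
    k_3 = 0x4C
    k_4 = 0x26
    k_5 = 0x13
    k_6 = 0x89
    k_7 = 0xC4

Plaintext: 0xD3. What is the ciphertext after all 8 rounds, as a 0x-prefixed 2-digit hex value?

0x50

s_0 = plaintext = 0xD3
s_1 = Round(s_0, k_0) = 0x33
s_2 = Round(s_1, k_1) = 0x33
s_3 = Round(s_2, k_2) = 0x32
s_4 = Round(s_3, k_3) = 0x2E
s_5 = Round(s_4, k_4) = 0xE1
s_6 = Round(s_5, k_5) = 0x1E
s_7 = Round(s_6, k_6) = 0xE5
s_8 = Round(s_7, k_7) = 0x50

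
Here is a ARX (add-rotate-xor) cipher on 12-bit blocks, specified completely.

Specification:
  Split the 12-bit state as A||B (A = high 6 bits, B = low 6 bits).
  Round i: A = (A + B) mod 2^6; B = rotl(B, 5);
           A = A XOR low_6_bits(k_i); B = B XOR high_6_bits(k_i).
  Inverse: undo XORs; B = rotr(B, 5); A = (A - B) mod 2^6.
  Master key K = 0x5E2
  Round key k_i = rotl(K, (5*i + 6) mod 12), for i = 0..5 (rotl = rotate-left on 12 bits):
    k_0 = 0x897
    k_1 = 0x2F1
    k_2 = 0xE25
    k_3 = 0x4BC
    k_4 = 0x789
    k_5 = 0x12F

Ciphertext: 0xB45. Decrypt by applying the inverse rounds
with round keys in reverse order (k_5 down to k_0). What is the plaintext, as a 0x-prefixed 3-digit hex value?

s_0 = ciphertext = 0xB45
s_1 = InvRound(s_0, k_5) = 0x002
s_2 = InvRound(s_1, k_4) = 0x478
s_3 = InvRound(s_2, k_3) = 0x615
s_4 = InvRound(s_3, k_2) = 0x89B
s_5 = InvRound(s_4, k_1) = 0xCE0
s_6 = InvRound(s_5, k_0) = 0x804

0x804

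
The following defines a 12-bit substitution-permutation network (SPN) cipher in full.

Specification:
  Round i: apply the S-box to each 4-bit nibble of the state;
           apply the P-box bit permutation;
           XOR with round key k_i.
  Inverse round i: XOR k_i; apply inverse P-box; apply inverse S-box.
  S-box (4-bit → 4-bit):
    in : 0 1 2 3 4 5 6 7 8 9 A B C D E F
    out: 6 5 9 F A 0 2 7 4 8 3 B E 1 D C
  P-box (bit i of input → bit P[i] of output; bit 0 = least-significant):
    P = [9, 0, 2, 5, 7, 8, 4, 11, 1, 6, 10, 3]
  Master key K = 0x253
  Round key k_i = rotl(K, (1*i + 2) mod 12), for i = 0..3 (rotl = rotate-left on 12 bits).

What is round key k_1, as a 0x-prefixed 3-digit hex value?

K = 0x253
k_0 = rotl(K, (1*0+2) mod 12) = rotl(K, 2) = 0x94C
k_1 = rotl(K, (1*1+2) mod 12) = rotl(K, 3) = 0x299

0x299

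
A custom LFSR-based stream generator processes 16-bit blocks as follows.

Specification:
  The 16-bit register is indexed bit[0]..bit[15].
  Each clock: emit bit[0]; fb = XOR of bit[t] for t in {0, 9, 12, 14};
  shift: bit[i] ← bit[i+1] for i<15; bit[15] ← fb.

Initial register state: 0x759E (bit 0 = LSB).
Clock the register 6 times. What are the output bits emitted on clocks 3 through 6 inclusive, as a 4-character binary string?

1110

reg_0 = 0x759E
clock 1: out=0, reg = 0x3ACF
clock 2: out=1, reg = 0x9D67
clock 3: out=1, reg = 0x4EB3
clock 4: out=1, reg = 0xA759
clock 5: out=1, reg = 0x53AC
clock 6: out=0, reg = 0xA9D6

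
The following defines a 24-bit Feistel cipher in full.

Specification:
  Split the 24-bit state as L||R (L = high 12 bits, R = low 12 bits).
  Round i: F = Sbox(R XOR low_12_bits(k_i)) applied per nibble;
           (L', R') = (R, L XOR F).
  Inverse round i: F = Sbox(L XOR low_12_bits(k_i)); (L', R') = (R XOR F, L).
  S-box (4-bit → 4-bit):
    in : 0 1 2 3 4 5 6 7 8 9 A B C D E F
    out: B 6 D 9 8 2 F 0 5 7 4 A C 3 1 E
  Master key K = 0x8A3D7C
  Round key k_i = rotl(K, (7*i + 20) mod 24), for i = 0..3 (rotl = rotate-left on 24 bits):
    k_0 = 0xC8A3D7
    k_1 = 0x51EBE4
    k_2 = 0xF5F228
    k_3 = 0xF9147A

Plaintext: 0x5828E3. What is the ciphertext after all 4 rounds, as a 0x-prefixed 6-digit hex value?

0x2CEFAA

s_0 = plaintext = 0x5828E3
s_1 = Round(s_0, k_0) = 0x8E3F1A
s_2 = Round(s_1, k_1) = 0xF1A002
s_3 = Round(s_2, k_2) = 0x0022CE
s_4 = Round(s_3, k_3) = 0x2CEFAA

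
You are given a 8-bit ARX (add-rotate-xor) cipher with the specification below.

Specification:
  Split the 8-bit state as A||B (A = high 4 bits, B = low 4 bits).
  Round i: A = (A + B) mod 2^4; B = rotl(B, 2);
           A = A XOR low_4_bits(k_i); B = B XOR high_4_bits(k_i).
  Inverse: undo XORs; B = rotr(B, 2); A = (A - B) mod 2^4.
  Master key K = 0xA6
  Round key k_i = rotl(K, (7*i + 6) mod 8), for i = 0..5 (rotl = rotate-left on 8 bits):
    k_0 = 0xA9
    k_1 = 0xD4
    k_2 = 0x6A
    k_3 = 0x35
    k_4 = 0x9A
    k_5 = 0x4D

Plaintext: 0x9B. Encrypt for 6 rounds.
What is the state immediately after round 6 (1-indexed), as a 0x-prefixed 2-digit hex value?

s_0 = plaintext = 0x9B
s_1 = Round(s_0, k_0) = 0xD4
s_2 = Round(s_1, k_1) = 0x5C
s_3 = Round(s_2, k_2) = 0xB5
s_4 = Round(s_3, k_3) = 0x56
s_5 = Round(s_4, k_4) = 0x10
s_6 = Round(s_5, k_5) = 0xC4

0xC4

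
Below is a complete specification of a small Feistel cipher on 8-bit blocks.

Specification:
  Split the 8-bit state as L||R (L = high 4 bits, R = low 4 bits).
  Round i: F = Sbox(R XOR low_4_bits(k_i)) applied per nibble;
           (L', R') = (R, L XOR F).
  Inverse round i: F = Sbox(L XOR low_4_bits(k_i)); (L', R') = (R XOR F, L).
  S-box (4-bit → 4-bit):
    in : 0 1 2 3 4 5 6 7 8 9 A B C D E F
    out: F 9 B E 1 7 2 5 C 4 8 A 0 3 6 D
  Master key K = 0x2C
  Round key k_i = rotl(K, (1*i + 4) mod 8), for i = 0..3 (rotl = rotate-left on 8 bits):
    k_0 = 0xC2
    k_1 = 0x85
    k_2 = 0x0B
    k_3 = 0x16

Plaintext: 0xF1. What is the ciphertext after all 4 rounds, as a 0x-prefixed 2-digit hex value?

s_0 = plaintext = 0xF1
s_1 = Round(s_0, k_0) = 0x11
s_2 = Round(s_1, k_1) = 0x10
s_3 = Round(s_2, k_2) = 0x0B
s_4 = Round(s_3, k_3) = 0xB3

0xB3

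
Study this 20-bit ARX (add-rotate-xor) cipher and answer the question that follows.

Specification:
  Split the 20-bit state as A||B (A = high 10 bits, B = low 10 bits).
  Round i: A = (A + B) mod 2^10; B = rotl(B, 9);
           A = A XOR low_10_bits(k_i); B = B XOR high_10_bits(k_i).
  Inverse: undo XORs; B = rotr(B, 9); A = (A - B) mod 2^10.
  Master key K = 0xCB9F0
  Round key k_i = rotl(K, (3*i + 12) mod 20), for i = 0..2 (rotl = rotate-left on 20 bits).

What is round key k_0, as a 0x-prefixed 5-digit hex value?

K = 0xCB9F0
k_0 = rotl(K, (3*0+12) mod 20) = rotl(K, 12) = 0xF0CB9

0xF0CB9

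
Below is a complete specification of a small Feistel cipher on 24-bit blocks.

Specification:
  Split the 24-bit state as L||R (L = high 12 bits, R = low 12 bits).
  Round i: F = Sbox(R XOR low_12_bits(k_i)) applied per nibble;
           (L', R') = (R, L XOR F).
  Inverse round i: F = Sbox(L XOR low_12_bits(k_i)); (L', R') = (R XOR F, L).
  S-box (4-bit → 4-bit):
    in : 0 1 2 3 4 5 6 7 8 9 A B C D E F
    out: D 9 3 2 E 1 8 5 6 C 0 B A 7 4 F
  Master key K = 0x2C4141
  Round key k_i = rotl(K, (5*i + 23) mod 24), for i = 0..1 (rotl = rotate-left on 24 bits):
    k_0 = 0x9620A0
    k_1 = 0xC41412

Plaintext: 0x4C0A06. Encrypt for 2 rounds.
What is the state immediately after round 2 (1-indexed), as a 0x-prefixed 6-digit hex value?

0x4C8776

s_0 = plaintext = 0x4C0A06
s_1 = Round(s_0, k_0) = 0xA064C8
s_2 = Round(s_1, k_1) = 0x4C8776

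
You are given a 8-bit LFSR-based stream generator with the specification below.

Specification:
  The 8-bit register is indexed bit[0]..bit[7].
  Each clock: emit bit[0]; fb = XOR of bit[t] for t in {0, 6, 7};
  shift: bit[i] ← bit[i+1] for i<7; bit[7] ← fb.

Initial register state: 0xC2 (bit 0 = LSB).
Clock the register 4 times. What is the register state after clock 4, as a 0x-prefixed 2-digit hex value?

0x0C

reg_0 = 0xC2
clock 1: out=0, reg = 0x61
clock 2: out=1, reg = 0x30
clock 3: out=0, reg = 0x18
clock 4: out=0, reg = 0x0C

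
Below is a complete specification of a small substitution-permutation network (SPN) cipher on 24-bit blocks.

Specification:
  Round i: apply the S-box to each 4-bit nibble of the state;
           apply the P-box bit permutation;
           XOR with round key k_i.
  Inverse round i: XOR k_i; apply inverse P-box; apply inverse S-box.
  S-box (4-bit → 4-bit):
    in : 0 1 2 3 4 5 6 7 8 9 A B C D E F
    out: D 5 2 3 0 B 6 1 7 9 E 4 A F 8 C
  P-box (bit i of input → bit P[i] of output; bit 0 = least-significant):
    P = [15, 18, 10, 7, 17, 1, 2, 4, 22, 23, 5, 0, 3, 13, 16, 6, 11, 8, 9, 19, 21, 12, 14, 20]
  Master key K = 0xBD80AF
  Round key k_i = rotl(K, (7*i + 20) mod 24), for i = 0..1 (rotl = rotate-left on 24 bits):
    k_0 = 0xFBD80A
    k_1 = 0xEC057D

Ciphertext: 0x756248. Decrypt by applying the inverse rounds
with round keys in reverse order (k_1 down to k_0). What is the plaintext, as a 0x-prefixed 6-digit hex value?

s_0 = ciphertext = 0x756248
s_1 = InvRound(s_0, k_1) = 0xFA6AFB
s_2 = InvRound(s_1, k_0) = 0x2BAFE9

0x2BAFE9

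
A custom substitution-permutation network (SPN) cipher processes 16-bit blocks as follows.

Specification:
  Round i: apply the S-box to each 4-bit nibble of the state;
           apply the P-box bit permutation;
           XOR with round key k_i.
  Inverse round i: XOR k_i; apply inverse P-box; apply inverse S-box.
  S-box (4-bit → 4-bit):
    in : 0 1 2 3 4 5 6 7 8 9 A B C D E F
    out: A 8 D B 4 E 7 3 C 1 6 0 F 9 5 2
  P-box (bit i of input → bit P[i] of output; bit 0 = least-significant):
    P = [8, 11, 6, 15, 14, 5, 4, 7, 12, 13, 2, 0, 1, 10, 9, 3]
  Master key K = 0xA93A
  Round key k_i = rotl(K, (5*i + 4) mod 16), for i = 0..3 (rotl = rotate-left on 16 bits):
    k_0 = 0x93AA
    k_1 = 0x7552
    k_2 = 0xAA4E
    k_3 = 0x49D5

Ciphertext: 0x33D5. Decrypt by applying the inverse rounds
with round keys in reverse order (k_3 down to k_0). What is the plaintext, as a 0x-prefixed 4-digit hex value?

0x5FBD

s_0 = ciphertext = 0x33D5
s_1 = InvRound(s_0, k_3) = 0x479F
s_2 = InvRound(s_1, k_2) = 0xF02C
s_3 = InvRound(s_2, k_1) = 0x34A2
s_4 = InvRound(s_3, k_0) = 0x5FBD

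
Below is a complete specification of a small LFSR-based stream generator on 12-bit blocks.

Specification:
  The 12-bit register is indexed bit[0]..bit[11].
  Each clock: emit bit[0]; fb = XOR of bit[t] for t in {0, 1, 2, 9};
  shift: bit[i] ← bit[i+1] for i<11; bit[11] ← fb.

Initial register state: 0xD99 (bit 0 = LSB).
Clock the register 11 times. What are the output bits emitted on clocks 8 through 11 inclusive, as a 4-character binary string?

reg_0 = 0xD99
clock 1: out=1, reg = 0xECC
clock 2: out=0, reg = 0x766
clock 3: out=0, reg = 0xBB3
clock 4: out=1, reg = 0xDD9
clock 5: out=1, reg = 0xEEC
clock 6: out=0, reg = 0x776
clock 7: out=0, reg = 0xBBB
clock 8: out=1, reg = 0xDDD
clock 9: out=1, reg = 0x6EE
clock 10: out=0, reg = 0xB77
clock 11: out=1, reg = 0x5BB

1101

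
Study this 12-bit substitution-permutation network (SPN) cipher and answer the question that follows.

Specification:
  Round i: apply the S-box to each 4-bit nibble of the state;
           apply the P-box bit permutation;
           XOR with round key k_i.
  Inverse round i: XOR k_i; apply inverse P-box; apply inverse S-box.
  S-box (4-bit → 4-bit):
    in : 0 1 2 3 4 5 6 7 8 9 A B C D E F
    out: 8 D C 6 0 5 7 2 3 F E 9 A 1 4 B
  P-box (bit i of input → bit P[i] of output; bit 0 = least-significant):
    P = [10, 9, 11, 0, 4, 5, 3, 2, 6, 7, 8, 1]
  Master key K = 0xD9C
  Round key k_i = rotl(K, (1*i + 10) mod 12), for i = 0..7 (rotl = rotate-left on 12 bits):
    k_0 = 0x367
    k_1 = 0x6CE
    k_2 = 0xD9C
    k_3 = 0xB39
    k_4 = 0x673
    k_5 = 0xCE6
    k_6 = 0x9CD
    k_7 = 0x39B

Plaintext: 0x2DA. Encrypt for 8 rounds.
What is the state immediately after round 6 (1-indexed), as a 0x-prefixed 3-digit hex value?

s_0 = plaintext = 0x2DA
s_1 = Round(s_0, k_0) = 0x874
s_2 = Round(s_1, k_1) = 0x62E
s_3 = Round(s_2, k_2) = 0x450
s_4 = Round(s_3, k_3) = 0xB20
s_5 = Round(s_4, k_4) = 0x63C
s_6 = Round(s_5, k_5) = 0xF0F
s_7 = Round(s_6, k_6) = 0xF0A
s_8 = Round(s_7, k_7) = 0x95C

0xF0F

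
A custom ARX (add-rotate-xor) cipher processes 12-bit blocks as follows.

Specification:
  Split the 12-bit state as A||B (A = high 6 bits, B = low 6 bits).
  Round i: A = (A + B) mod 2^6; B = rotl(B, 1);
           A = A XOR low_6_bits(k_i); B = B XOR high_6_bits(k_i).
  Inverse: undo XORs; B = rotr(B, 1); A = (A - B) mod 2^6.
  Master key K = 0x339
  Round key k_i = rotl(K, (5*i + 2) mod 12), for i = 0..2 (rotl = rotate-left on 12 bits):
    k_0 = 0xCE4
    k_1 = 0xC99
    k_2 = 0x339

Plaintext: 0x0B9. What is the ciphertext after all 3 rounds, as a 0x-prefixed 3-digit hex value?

0x069

s_0 = plaintext = 0x0B9
s_1 = Round(s_0, k_0) = 0x7C0
s_2 = Round(s_1, k_1) = 0x1B2
s_3 = Round(s_2, k_2) = 0x069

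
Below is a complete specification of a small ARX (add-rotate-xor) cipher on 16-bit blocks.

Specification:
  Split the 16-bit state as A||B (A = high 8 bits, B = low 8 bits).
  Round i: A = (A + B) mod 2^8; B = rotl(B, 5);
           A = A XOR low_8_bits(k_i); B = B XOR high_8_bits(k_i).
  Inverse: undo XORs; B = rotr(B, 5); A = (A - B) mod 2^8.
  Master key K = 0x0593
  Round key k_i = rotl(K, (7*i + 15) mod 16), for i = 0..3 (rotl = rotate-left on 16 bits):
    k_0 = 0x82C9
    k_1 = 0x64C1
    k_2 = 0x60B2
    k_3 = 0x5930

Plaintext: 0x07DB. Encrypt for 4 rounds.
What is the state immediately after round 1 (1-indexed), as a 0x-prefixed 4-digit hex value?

s_0 = plaintext = 0x07DB
s_1 = Round(s_0, k_0) = 0x2BF9
s_2 = Round(s_1, k_1) = 0xE55B
s_3 = Round(s_2, k_2) = 0xF20B
s_4 = Round(s_3, k_3) = 0xCD38

0x2BF9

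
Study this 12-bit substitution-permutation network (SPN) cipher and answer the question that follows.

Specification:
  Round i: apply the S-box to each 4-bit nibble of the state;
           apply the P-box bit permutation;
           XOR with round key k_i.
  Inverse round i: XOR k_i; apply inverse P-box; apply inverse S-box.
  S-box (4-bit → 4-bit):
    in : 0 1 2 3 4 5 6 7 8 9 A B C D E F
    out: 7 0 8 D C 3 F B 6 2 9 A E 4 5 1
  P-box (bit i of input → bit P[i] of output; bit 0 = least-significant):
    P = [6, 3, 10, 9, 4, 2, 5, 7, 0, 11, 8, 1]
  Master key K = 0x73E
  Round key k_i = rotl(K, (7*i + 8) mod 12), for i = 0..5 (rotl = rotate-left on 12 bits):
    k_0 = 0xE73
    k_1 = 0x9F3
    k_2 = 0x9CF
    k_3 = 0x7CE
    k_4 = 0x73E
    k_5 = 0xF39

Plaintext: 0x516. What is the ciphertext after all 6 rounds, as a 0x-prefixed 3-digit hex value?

0xF79

s_0 = plaintext = 0x516
s_1 = Round(s_0, k_0) = 0x03A
s_2 = Round(s_1, k_1) = 0x202
s_3 = Round(s_2, k_2) = 0xBF9
s_4 = Round(s_3, k_3) = 0xFD4
s_5 = Round(s_4, k_4) = 0x11F
s_6 = Round(s_5, k_5) = 0xF79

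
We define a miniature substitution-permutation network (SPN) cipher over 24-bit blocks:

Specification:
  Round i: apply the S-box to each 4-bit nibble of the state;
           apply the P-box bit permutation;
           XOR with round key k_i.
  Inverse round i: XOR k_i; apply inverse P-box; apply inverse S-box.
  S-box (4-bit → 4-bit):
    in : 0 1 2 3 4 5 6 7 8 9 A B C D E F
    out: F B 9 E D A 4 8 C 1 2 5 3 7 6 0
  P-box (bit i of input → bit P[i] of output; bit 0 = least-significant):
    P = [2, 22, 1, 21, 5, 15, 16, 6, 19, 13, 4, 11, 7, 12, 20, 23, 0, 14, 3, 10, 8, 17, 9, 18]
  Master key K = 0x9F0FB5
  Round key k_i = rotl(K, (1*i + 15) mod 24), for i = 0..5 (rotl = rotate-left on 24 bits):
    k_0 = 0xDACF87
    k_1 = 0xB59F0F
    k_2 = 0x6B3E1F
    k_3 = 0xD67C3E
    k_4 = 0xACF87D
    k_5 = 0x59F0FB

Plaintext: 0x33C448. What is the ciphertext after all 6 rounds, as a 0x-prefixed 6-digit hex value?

0xFA8393

s_0 = plaintext = 0x33C448
s_1 = Round(s_0, k_0) = 0xF5917D
s_2 = Round(s_1, k_1) = 0xFDF3C9
s_3 = Round(s_2, k_2) = 0x6BD622
s_4 = Round(s_3, k_3) = 0xE66EC3
s_5 = Round(s_4, k_4) = 0xDE5A47
s_6 = Round(s_5, k_5) = 0xFA8393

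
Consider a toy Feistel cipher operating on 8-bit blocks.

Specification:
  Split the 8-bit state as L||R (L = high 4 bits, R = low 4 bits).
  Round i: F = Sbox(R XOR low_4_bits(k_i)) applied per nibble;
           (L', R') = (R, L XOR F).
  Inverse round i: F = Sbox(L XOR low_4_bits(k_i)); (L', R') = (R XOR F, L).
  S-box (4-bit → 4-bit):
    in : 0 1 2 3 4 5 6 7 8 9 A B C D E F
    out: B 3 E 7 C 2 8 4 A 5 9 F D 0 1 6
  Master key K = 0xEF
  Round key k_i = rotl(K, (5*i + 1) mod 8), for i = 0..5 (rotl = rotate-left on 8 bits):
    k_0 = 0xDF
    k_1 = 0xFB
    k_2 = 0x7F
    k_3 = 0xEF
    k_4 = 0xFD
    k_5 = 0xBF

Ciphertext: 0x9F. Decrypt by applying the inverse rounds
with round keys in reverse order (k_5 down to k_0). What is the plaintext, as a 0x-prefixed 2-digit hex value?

s_0 = ciphertext = 0x9F
s_1 = InvRound(s_0, k_5) = 0x79
s_2 = InvRound(s_1, k_4) = 0x07
s_3 = InvRound(s_2, k_3) = 0x10
s_4 = InvRound(s_3, k_2) = 0x11
s_5 = InvRound(s_4, k_1) = 0x81
s_6 = InvRound(s_5, k_0) = 0x58

0x58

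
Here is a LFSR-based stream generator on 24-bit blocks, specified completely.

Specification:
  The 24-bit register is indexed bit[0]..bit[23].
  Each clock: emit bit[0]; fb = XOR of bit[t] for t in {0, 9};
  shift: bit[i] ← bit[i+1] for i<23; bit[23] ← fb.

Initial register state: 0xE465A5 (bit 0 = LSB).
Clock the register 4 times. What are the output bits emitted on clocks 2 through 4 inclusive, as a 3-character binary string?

010

reg_0 = 0xE465A5
clock 1: out=1, reg = 0xF232D2
clock 2: out=0, reg = 0xF91969
clock 3: out=1, reg = 0xFC8CB4
clock 4: out=0, reg = 0x7E465A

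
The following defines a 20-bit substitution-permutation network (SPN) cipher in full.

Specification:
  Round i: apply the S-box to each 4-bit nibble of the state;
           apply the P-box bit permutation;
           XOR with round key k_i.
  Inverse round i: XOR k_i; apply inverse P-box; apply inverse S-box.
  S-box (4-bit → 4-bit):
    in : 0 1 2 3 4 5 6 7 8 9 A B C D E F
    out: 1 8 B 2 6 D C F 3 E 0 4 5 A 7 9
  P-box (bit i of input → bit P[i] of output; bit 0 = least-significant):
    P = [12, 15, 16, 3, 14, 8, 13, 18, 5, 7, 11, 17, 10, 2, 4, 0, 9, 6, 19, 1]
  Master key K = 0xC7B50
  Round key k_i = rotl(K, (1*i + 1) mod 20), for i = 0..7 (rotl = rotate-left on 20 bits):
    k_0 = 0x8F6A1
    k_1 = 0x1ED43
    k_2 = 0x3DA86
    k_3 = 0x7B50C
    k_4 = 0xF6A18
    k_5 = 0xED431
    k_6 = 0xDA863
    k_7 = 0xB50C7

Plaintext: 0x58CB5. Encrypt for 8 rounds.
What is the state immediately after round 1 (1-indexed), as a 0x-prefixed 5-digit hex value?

0x1C88F

s_0 = plaintext = 0x58CB5
s_1 = Round(s_0, k_0) = 0x1C88F
s_2 = Round(s_1, k_1) = 0x1B8F9
s_3 = Round(s_2, k_2) = 0x61A3C
s_4 = Round(s_3, k_3) = 0xEA40F
s_5 = Round(s_4, k_4) = 0x730D0
s_6 = Round(s_5, k_5) = 0x2C757
s_7 = Round(s_6, k_6) = 0xA5699
s_8 = Round(s_7, k_7) = 0xCFDDE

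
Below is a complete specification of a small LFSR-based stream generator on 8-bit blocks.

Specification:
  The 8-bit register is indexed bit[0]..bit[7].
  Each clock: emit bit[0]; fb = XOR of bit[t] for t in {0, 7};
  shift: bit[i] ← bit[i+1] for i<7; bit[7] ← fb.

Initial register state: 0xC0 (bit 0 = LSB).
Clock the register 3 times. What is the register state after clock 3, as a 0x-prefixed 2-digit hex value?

reg_0 = 0xC0
clock 1: out=0, reg = 0xE0
clock 2: out=0, reg = 0xF0
clock 3: out=0, reg = 0xF8

0xF8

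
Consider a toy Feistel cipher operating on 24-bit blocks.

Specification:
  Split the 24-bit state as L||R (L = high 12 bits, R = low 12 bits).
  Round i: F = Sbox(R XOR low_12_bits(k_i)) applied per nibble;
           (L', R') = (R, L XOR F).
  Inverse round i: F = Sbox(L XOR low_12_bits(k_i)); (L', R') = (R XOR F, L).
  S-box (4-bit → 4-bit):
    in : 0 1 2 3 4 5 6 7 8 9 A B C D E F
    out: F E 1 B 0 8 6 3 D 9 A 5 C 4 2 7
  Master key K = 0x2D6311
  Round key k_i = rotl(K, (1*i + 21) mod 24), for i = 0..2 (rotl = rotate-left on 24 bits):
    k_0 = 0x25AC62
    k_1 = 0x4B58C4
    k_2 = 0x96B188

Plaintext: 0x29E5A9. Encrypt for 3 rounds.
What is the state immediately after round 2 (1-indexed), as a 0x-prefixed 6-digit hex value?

0xB5BE3E

s_0 = plaintext = 0x29E5A9
s_1 = Round(s_0, k_0) = 0x5A9B5B
s_2 = Round(s_1, k_1) = 0xB5BE3E
s_3 = Round(s_2, k_2) = 0xE3EC0D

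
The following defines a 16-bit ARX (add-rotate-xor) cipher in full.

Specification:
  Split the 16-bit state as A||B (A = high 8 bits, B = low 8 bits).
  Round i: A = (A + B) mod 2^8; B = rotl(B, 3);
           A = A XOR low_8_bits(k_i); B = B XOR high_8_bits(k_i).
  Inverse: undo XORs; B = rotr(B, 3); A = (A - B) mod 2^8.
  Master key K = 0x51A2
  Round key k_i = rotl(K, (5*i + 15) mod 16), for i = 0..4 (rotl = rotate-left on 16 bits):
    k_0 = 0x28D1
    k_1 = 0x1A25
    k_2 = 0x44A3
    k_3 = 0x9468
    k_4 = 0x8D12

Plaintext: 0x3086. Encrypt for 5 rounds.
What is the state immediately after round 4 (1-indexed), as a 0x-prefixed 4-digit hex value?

s_0 = plaintext = 0x3086
s_1 = Round(s_0, k_0) = 0x671C
s_2 = Round(s_1, k_1) = 0xA6FA
s_3 = Round(s_2, k_2) = 0x0393
s_4 = Round(s_3, k_3) = 0xFE08
s_5 = Round(s_4, k_4) = 0x14CD

0xFE08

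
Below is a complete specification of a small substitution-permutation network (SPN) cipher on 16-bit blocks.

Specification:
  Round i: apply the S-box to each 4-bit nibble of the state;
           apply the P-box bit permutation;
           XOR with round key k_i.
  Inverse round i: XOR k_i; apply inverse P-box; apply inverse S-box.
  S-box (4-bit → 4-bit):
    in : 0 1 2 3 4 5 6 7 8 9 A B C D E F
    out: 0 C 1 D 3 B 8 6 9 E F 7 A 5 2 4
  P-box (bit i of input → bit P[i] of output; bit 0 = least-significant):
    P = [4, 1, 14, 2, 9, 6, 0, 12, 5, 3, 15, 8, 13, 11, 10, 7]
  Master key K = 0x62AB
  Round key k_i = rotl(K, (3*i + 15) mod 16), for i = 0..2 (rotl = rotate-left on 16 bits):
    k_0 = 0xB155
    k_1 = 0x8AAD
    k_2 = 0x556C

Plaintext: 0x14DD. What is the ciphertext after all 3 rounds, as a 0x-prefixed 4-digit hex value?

s_0 = plaintext = 0x14DD
s_1 = Round(s_0, k_0) = 0xF7EC
s_2 = Round(s_1, k_1) = 0x0EE3
s_3 = Round(s_2, k_2) = 0x1530

0x1530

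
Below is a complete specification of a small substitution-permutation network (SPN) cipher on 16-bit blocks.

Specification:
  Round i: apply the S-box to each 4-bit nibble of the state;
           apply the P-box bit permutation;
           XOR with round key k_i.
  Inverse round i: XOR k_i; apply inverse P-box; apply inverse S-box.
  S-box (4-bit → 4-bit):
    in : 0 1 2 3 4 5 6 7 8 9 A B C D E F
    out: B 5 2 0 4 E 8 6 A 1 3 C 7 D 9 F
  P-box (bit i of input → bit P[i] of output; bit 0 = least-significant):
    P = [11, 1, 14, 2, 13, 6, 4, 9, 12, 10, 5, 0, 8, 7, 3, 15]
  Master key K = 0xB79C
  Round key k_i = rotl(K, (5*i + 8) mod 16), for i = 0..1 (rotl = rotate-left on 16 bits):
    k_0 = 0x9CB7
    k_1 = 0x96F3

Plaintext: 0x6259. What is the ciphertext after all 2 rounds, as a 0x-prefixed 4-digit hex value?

0xF1F9

s_0 = plaintext = 0x6259
s_1 = Round(s_0, k_0) = 0x12E7
s_2 = Round(s_1, k_1) = 0xF1F9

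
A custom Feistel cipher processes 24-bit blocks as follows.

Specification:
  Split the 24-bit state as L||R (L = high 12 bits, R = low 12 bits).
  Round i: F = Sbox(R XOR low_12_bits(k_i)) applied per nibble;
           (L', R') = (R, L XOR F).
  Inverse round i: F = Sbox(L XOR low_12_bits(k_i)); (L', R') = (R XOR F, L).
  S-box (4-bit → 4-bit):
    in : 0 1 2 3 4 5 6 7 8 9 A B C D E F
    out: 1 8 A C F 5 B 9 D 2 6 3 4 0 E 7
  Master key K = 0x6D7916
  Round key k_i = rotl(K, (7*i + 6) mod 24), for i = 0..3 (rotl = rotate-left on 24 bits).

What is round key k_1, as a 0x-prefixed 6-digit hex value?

0x22CDAF

K = 0x6D7916
k_0 = rotl(K, (7*0+6) mod 24) = rotl(K, 6) = 0x5E459B
k_1 = rotl(K, (7*1+6) mod 24) = rotl(K, 13) = 0x22CDAF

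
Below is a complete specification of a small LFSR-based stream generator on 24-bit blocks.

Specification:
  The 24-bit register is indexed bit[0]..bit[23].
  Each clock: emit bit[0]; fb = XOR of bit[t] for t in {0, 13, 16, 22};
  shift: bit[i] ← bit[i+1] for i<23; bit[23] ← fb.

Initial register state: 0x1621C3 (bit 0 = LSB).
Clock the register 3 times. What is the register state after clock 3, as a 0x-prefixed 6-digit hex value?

0x82C438

reg_0 = 0x1621C3
clock 1: out=1, reg = 0x0B10E1
clock 2: out=1, reg = 0x058870
clock 3: out=0, reg = 0x82C438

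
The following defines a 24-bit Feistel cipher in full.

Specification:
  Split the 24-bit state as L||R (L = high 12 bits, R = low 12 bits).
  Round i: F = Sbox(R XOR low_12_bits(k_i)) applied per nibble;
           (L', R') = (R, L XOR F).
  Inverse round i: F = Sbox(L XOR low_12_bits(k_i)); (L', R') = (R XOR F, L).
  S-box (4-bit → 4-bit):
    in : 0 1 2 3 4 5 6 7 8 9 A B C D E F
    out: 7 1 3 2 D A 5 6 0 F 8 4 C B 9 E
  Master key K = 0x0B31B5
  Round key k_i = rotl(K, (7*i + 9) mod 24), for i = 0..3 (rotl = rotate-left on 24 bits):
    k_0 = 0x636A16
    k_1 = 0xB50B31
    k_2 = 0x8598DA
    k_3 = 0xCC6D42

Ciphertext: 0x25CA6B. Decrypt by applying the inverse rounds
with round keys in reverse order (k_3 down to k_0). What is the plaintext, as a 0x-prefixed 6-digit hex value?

s_0 = ciphertext = 0x25CA6B
s_1 = InvRound(s_0, k_3) = 0x47225C
s_2 = InvRound(s_1, k_2) = 0xEDC472
s_3 = InvRound(s_2, k_1) = 0xEE9EDC
s_4 = InvRound(s_3, k_0) = 0x332EE9

0x332EE9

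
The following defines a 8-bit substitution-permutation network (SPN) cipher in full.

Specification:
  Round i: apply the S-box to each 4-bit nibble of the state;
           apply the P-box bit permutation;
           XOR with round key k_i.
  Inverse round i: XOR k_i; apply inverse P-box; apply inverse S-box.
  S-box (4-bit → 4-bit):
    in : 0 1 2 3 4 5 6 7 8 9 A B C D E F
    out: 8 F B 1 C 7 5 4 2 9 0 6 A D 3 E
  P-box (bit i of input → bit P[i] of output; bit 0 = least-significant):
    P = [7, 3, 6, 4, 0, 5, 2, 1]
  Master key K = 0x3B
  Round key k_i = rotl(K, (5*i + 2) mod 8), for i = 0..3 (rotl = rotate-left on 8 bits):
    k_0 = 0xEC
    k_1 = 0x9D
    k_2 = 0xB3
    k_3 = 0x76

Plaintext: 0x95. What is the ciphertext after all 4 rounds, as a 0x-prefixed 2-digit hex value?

0x81

s_0 = plaintext = 0x95
s_1 = Round(s_0, k_0) = 0x27
s_2 = Round(s_1, k_1) = 0xFE
s_3 = Round(s_2, k_2) = 0x1D
s_4 = Round(s_3, k_3) = 0x81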